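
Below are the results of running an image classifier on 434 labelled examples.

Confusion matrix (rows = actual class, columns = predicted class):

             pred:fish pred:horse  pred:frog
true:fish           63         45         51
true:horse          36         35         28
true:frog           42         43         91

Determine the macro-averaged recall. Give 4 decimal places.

0.4223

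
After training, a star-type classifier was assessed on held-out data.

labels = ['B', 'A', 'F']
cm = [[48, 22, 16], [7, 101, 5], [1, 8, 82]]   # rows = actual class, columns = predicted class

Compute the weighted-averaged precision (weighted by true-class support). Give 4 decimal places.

Per-class precision (TP/(TP+FP)):
  B: TP=48, FP=7+1=8 → 48/56 = 0.85714
  A: TP=101, FP=22+8=30 → 101/131 = 0.77099
  F: TP=82, FP=16+5=21 → 82/103 = 0.79612
Weighted-precision = Σ (supportᵢ/N)·precisionᵢ with N=290: (86/290)·0.85714 + (113/290)·0.77099 + (91/290)·0.79612 = 0.8044

0.8044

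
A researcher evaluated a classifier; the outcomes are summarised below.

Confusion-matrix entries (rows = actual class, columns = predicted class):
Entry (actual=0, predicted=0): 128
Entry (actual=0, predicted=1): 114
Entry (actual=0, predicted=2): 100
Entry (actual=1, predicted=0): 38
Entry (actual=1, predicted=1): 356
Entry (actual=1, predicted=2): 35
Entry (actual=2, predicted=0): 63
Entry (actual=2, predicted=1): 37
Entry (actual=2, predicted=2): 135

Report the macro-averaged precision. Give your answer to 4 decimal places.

0.5870

Per-class precision (TP/(TP+FP)):
  0: TP=128, FP=38+63=101 → 128/229 = 0.55895
  1: TP=356, FP=114+37=151 → 356/507 = 0.70217
  2: TP=135, FP=100+35=135 → 135/270 = 0.50000
Macro-precision = mean = (0.55895 + 0.70217 + 0.50000) / 3 = 0.5870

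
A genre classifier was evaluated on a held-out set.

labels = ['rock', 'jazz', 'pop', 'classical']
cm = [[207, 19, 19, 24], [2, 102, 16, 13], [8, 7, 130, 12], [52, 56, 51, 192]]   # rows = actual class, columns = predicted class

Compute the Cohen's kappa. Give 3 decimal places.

0.586

Observed agreement pₒ = trace/N = 631/910 = 0.6934
Expected agreement pₑ = Σ (rowᵢ·colᵢ)/N² = (269·269 + 133·184 + 157·216 + 351·241)/910² = 0.2600
κ = (pₒ − pₑ)/(1 − pₑ) = (0.6934 − 0.2600)/(1 − 0.2600) = 0.586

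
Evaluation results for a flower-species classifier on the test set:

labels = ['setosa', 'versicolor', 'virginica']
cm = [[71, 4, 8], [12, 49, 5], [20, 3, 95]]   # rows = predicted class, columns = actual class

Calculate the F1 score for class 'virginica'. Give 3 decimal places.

0.841

F1 score = 2·TP/(2·TP+FP+FN).
virginica: TP=95, FP=20+3=23, FN=8+5=13 → 190/226 = 0.8407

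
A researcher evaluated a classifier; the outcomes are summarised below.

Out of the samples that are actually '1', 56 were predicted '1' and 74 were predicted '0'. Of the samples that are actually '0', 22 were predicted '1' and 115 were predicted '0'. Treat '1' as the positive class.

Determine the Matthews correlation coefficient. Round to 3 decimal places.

0.297

MCC = (TP·TN − FP·FN) / √((TP+FP)(TP+FN)(TN+FP)(TN+FN))
Numerator = 56·115 − 22·74 = 4812
Denominator = √(78·130·137·189) = √262555020 = 16203.5496
MCC = 4812 / 16203.5496 = 0.297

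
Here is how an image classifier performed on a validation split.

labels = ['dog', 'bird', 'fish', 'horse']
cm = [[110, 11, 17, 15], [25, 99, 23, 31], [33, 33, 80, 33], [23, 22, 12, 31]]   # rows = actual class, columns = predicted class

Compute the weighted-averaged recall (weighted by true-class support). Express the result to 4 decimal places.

0.5351

Per-class recall (TP/(TP+FN)):
  dog: TP=110, FN=11+17+15=43 → 110/153 = 0.71895
  bird: TP=99, FN=25+23+31=79 → 99/178 = 0.55618
  fish: TP=80, FN=33+33+33=99 → 80/179 = 0.44693
  horse: TP=31, FN=23+22+12=57 → 31/88 = 0.35227
Weighted-recall = Σ (supportᵢ/N)·recallᵢ with N=598: (153/598)·0.71895 + (178/598)·0.55618 + (179/598)·0.44693 + (88/598)·0.35227 = 0.5351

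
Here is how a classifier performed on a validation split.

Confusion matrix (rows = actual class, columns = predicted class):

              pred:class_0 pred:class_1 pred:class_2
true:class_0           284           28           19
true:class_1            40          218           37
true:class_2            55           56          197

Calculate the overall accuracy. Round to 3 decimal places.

Accuracy = trace / total = (284+218+197=699) / 934 = 699/934 = 0.748

0.748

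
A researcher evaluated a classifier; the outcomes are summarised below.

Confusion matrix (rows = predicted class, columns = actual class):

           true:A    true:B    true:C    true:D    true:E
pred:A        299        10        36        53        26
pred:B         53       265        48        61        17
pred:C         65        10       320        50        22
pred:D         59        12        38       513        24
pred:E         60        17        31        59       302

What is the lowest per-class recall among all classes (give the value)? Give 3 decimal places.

Per-class recall (TP/(TP+FN)):
  A: TP=299, FN=53+65+59+60=237 → 299/536 = 0.5578
  B: TP=265, FN=10+10+12+17=49 → 265/314 = 0.8439
  C: TP=320, FN=36+48+38+31=153 → 320/473 = 0.6765
  D: TP=513, FN=53+61+50+59=223 → 513/736 = 0.6970
  E: TP=302, FN=26+17+22+24=89 → 302/391 = 0.7724
Lowest is class 'A' with recall = 0.558.

0.558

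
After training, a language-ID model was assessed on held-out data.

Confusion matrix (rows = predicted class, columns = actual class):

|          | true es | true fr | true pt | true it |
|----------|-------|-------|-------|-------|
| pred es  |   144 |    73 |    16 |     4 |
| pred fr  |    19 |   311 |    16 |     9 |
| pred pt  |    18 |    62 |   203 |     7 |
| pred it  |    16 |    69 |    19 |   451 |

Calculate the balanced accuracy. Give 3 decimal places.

0.773

Balanced accuracy = mean of per-class recall.
  es: recall = 144/197 = 0.7310
  fr: recall = 311/515 = 0.6039
  pt: recall = 203/254 = 0.7992
  it: recall = 451/471 = 0.9575
Mean = (0.7310 + 0.6039 + 0.7992 + 0.9575) / 4 = 0.773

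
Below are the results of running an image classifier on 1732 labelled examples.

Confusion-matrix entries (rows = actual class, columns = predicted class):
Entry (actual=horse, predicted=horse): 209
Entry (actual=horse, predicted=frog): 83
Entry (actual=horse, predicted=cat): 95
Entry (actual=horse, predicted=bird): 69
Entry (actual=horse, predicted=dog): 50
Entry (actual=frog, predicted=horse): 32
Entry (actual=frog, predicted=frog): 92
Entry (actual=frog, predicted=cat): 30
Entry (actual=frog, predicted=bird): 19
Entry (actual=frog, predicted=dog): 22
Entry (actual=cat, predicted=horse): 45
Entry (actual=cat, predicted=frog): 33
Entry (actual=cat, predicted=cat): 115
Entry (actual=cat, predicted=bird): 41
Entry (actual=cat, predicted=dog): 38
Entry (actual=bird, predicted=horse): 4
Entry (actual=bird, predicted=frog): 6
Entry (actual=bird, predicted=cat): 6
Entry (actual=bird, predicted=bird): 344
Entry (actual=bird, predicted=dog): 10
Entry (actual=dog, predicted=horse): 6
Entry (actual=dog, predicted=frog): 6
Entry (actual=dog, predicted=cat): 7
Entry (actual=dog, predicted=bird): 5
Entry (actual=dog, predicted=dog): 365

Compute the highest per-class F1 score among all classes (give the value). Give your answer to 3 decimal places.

Per-class F1 score (2·TP/(2·TP+FP+FN)):
  horse: TP=209, FP=32+45+4+6=87, FN=83+95+69+50=297 → 418/802 = 0.5212
  frog: TP=92, FP=83+33+6+6=128, FN=32+30+19+22=103 → 184/415 = 0.4434
  cat: TP=115, FP=95+30+6+7=138, FN=45+33+41+38=157 → 230/525 = 0.4381
  bird: TP=344, FP=69+19+41+5=134, FN=4+6+6+10=26 → 688/848 = 0.8113
  dog: TP=365, FP=50+22+38+10=120, FN=6+6+7+5=24 → 730/874 = 0.8352
Highest is class 'dog' with F1 score = 0.835.

0.835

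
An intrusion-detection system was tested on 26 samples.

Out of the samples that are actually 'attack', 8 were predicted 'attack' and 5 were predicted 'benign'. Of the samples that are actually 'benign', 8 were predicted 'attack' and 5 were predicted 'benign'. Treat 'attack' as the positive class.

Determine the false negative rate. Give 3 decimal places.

FNR = FN/(FN+TP) = 5/(5+8) = 0.385

0.385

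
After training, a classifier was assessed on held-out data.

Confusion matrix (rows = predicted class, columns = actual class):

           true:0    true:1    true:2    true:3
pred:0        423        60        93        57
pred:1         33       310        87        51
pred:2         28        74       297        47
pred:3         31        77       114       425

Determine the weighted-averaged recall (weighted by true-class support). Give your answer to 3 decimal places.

Per-class recall (TP/(TP+FN)):
  0: TP=423, FN=33+28+31=92 → 423/515 = 0.8214
  1: TP=310, FN=60+74+77=211 → 310/521 = 0.5950
  2: TP=297, FN=93+87+114=294 → 297/591 = 0.5025
  3: TP=425, FN=57+51+47=155 → 425/580 = 0.7328
Weighted-recall = Σ (supportᵢ/N)·recallᵢ with N=2207: (515/2207)·0.8214 + (521/2207)·0.5950 + (591/2207)·0.5025 + (580/2207)·0.7328 = 0.659

0.659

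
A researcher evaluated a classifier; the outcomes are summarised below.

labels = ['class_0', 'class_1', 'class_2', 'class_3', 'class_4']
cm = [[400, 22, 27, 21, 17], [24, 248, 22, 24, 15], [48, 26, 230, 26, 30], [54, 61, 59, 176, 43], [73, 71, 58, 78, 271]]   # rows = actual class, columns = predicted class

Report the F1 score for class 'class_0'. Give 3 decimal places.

0.737

One-vs-rest for 'class_0': TP = diagonal; FP = other classes predicted 'class_0'; FN = 'class_0' predicted as other.
F1 score = 2·TP/(2·TP+FP+FN).
class_0: TP=400, FP=24+48+54+73=199, FN=22+27+21+17=87 → 800/1086 = 0.7366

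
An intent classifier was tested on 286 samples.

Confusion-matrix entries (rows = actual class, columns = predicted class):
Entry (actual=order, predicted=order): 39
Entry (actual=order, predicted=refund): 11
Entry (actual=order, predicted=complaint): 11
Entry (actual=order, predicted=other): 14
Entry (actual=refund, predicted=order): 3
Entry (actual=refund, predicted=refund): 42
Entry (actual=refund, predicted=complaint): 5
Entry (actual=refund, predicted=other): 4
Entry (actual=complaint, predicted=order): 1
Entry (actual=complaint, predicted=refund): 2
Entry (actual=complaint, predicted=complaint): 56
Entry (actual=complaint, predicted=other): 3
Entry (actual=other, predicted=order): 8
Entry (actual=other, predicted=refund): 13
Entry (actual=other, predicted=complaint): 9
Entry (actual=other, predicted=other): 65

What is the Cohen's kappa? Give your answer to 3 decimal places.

0.607

Observed agreement pₒ = trace/N = 202/286 = 0.7063
Expected agreement pₑ = Σ (rowᵢ·colᵢ)/N² = (75·51 + 54·68 + 62·81 + 95·86)/286² = 0.2529
κ = (pₒ − pₑ)/(1 − pₑ) = (0.7063 − 0.2529)/(1 − 0.2529) = 0.607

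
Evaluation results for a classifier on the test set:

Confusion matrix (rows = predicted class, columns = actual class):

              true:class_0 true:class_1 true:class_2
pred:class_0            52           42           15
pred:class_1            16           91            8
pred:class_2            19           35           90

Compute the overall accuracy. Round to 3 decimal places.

0.633

Accuracy = trace / total = (52+91+90=233) / 368 = 233/368 = 0.633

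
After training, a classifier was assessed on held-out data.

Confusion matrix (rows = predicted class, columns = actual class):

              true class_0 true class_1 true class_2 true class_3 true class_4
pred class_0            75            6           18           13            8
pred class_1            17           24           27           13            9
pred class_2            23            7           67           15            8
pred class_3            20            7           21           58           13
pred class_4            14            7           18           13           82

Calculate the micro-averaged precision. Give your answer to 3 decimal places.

Micro-averaging pools counts across classes: ΣTP=306, ΣFP=277, ΣFN=277.
Micro-precision = TP/(TP+FP) on pooled counts = 0.525 (equals overall accuracy in single-label multiclass).

0.525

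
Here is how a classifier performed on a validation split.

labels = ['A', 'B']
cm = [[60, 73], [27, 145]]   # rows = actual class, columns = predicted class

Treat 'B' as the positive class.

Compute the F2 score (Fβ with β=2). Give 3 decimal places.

Fβ = (1+β²)·TP / ((1+β²)·TP + β²·FN + FP), with β²=4
= 5·145 / (5·145 + 4·27 + 73) = 0.800

0.800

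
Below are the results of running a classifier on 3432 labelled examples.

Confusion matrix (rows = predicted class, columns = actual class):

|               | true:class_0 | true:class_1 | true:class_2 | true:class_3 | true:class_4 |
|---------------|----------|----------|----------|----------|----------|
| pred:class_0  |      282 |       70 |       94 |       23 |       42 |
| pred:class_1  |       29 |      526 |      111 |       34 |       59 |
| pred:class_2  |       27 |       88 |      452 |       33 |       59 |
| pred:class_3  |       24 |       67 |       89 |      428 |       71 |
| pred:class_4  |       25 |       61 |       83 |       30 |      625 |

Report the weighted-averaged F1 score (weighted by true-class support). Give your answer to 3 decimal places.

0.673

Per-class F1 score (2·TP/(2·TP+FP+FN)):
  class_0: TP=282, FP=70+94+23+42=229, FN=29+27+24+25=105 → 564/898 = 0.6281
  class_1: TP=526, FP=29+111+34+59=233, FN=70+88+67+61=286 → 1052/1571 = 0.6696
  class_2: TP=452, FP=27+88+33+59=207, FN=94+111+89+83=377 → 904/1488 = 0.6075
  class_3: TP=428, FP=24+67+89+71=251, FN=23+34+33+30=120 → 856/1227 = 0.6976
  class_4: TP=625, FP=25+61+83+30=199, FN=42+59+59+71=231 → 1250/1680 = 0.7440
Weighted-F1 score = Σ (supportᵢ/N)·F1 scoreᵢ with N=3432: (387/3432)·0.6281 + (812/3432)·0.6696 + (829/3432)·0.6075 + (548/3432)·0.6976 + (856/3432)·0.7440 = 0.673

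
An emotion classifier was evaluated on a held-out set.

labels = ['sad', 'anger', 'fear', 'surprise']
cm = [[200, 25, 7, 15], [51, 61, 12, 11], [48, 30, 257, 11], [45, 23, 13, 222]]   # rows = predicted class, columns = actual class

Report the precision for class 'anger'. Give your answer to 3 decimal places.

One-vs-rest for 'anger': TP = diagonal; FP = other classes predicted 'anger'; FN = 'anger' predicted as other.
precision = TP/(TP+FP).
anger: TP=61, FP=51+12+11=74 → 61/135 = 0.4519

0.452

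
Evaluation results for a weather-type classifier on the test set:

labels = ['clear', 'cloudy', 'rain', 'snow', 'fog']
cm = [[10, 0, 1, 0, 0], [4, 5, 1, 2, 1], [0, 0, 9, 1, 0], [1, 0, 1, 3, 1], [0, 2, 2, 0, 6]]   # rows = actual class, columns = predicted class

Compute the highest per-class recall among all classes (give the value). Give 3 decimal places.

0.909

Per-class recall (TP/(TP+FN)):
  clear: TP=10, FN=0+1+0+0=1 → 10/11 = 0.9091
  cloudy: TP=5, FN=4+1+2+1=8 → 5/13 = 0.3846
  rain: TP=9, FN=0+0+1+0=1 → 9/10 = 0.9000
  snow: TP=3, FN=1+0+1+1=3 → 3/6 = 0.5000
  fog: TP=6, FN=0+2+2+0=4 → 6/10 = 0.6000
Highest is class 'clear' with recall = 0.909.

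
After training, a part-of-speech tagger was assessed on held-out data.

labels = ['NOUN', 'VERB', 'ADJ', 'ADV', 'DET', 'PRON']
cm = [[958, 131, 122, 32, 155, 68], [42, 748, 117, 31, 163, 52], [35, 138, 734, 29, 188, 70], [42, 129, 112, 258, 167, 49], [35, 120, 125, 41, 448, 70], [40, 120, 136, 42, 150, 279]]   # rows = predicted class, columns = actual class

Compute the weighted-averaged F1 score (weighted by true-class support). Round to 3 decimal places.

Per-class F1 score (2·TP/(2·TP+FP+FN)):
  NOUN: TP=958, FP=131+122+32+155+68=508, FN=42+35+42+35+40=194 → 1916/2618 = 0.7319
  VERB: TP=748, FP=42+117+31+163+52=405, FN=131+138+129+120+120=638 → 1496/2539 = 0.5892
  ADJ: TP=734, FP=35+138+29+188+70=460, FN=122+117+112+125+136=612 → 1468/2540 = 0.5780
  ADV: TP=258, FP=42+129+112+167+49=499, FN=32+31+29+41+42=175 → 516/1190 = 0.4336
  DET: TP=448, FP=35+120+125+41+70=391, FN=155+163+188+167+150=823 → 896/2110 = 0.4246
  PRON: TP=279, FP=40+120+136+42+150=488, FN=68+52+70+49+70=309 → 558/1355 = 0.4118
Weighted-F1 score = Σ (supportᵢ/N)·F1 scoreᵢ with N=6176: (1152/6176)·0.7319 + (1386/6176)·0.5892 + (1346/6176)·0.5780 + (433/6176)·0.4336 + (1271/6176)·0.4246 + (588/6176)·0.4118 = 0.552

0.552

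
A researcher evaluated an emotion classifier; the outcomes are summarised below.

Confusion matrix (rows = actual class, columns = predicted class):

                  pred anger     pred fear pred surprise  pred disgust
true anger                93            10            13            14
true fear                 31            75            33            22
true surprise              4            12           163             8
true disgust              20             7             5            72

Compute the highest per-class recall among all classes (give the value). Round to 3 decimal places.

Per-class recall (TP/(TP+FN)):
  anger: TP=93, FN=10+13+14=37 → 93/130 = 0.7154
  fear: TP=75, FN=31+33+22=86 → 75/161 = 0.4658
  surprise: TP=163, FN=4+12+8=24 → 163/187 = 0.8717
  disgust: TP=72, FN=20+7+5=32 → 72/104 = 0.6923
Highest is class 'surprise' with recall = 0.872.

0.872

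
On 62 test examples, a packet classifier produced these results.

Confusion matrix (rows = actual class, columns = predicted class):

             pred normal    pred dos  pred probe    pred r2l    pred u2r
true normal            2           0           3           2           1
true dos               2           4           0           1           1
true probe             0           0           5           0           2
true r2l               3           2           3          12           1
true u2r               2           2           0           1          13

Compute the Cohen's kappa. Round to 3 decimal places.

Observed agreement pₒ = trace/N = 36/62 = 0.5806
Expected agreement pₑ = Σ (rowᵢ·colᵢ)/N² = (8·9 + 8·8 + 7·11 + 21·16 + 18·18)/62² = 0.2271
κ = (pₒ − pₑ)/(1 − pₑ) = (0.5806 − 0.2271)/(1 − 0.2271) = 0.457

0.457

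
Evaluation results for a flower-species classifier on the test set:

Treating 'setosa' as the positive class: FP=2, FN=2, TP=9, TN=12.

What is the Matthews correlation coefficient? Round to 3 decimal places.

MCC = (TP·TN − FP·FN) / √((TP+FP)(TP+FN)(TN+FP)(TN+FN))
Numerator = 9·12 − 2·2 = 104
Denominator = √(11·11·14·14) = √23716 = 154.0000
MCC = 104 / 154.0000 = 0.675

0.675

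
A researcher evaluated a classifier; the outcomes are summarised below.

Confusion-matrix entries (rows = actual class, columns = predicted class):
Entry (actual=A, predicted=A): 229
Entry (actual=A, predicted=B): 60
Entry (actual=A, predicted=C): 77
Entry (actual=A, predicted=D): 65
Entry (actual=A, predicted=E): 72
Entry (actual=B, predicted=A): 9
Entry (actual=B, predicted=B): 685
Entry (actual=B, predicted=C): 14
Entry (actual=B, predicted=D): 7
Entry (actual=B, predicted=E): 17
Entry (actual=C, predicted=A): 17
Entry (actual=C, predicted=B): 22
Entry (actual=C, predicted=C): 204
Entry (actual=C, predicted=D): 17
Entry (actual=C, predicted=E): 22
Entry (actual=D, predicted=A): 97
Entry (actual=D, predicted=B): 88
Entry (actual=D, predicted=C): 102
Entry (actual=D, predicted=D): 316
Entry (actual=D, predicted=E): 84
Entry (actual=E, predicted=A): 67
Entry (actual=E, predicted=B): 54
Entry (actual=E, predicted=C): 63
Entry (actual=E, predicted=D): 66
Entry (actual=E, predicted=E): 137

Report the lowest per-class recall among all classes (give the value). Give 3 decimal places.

Per-class recall (TP/(TP+FN)):
  A: TP=229, FN=60+77+65+72=274 → 229/503 = 0.4553
  B: TP=685, FN=9+14+7+17=47 → 685/732 = 0.9358
  C: TP=204, FN=17+22+17+22=78 → 204/282 = 0.7234
  D: TP=316, FN=97+88+102+84=371 → 316/687 = 0.4600
  E: TP=137, FN=67+54+63+66=250 → 137/387 = 0.3540
Lowest is class 'E' with recall = 0.354.

0.354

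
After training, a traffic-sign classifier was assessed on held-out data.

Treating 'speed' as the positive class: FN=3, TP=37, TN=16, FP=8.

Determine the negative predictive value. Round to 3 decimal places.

0.842

NPV = TN/(TN+FN) = 16/(16+3) = 0.842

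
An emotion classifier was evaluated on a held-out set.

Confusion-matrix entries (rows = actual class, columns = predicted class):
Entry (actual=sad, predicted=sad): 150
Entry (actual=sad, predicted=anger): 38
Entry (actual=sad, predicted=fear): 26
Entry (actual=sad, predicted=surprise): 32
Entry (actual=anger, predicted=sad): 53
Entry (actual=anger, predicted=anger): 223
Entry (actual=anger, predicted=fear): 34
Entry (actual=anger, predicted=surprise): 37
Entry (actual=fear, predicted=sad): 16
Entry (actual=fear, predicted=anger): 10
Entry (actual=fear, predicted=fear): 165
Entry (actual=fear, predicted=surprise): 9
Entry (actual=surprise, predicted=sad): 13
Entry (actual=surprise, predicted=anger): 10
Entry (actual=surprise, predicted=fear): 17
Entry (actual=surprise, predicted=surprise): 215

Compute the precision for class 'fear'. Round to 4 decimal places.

Take TP from the diagonal, FP from the rest of the 'fear' prediction marginal, FN from the rest of the 'fear' actual marginal.
precision = TP/(TP+FP).
fear: TP=165, FP=26+34+17=77 → 165/242 = 0.68182

0.6818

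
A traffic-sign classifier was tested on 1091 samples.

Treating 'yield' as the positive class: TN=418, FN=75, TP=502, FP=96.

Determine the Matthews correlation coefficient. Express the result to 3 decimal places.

MCC = (TP·TN − FP·FN) / √((TP+FP)(TP+FN)(TN+FP)(TN+FN))
Numerator = 502·418 − 96·75 = 202636
Denominator = √(598·577·514·493) = √87435346492 = 295694.6846
MCC = 202636 / 295694.6846 = 0.685

0.685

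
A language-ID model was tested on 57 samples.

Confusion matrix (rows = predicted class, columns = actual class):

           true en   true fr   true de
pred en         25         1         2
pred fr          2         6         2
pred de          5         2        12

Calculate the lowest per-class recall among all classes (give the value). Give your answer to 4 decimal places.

0.6667

Per-class recall (TP/(TP+FN)):
  en: TP=25, FN=2+5=7 → 25/32 = 0.78125
  fr: TP=6, FN=1+2=3 → 6/9 = 0.66667
  de: TP=12, FN=2+2=4 → 12/16 = 0.75000
Lowest is class 'fr' with recall = 0.6667.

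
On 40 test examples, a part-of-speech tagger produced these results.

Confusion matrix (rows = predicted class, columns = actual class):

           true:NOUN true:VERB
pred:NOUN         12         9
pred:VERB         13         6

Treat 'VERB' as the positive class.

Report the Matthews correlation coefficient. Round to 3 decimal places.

MCC = (TP·TN − FP·FN) / √((TP+FP)(TP+FN)(TN+FP)(TN+FN))
Numerator = 6·12 − 13·9 = -45
Denominator = √(19·15·25·21) = √149625 = 386.8139
MCC = -45 / 386.8139 = -0.116

-0.116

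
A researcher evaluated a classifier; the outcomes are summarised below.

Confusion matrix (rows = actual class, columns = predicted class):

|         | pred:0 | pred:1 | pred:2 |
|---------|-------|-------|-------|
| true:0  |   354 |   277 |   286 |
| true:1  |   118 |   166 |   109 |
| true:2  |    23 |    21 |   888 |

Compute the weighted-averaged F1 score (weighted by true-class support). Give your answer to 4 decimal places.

Per-class F1 score (2·TP/(2·TP+FP+FN)):
  0: TP=354, FP=118+23=141, FN=277+286=563 → 708/1412 = 0.50142
  1: TP=166, FP=277+21=298, FN=118+109=227 → 332/857 = 0.38740
  2: TP=888, FP=286+109=395, FN=23+21=44 → 1776/2215 = 0.80181
Weighted-F1 score = Σ (supportᵢ/N)·F1 scoreᵢ with N=2242: (917/2242)·0.50142 + (393/2242)·0.38740 + (932/2242)·0.80181 = 0.6063

0.6063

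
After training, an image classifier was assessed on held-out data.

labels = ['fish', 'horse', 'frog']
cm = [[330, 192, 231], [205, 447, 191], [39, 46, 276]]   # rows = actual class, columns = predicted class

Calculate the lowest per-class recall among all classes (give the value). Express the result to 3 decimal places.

0.438

Per-class recall (TP/(TP+FN)):
  fish: TP=330, FN=192+231=423 → 330/753 = 0.4382
  horse: TP=447, FN=205+191=396 → 447/843 = 0.5302
  frog: TP=276, FN=39+46=85 → 276/361 = 0.7645
Lowest is class 'fish' with recall = 0.438.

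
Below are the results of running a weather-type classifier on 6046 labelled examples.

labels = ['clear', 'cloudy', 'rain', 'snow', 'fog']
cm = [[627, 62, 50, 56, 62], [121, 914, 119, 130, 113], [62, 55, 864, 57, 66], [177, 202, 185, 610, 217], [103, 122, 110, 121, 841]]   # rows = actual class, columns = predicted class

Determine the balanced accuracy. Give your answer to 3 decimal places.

Balanced accuracy = mean of per-class recall.
  clear: recall = 627/857 = 0.7316
  cloudy: recall = 914/1397 = 0.6543
  rain: recall = 864/1104 = 0.7826
  snow: recall = 610/1391 = 0.4385
  fog: recall = 841/1297 = 0.6484
Mean = (0.7316 + 0.6543 + 0.7826 + 0.4385 + 0.6484) / 5 = 0.651

0.651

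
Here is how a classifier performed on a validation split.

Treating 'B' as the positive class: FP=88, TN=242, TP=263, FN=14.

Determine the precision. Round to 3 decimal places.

Precision = TP/(TP+FP) = 263/(263+88) = 263/351 = 0.749

0.749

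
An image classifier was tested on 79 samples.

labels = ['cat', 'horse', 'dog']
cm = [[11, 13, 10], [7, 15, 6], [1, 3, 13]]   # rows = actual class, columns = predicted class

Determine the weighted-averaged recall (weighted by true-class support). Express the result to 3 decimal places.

0.494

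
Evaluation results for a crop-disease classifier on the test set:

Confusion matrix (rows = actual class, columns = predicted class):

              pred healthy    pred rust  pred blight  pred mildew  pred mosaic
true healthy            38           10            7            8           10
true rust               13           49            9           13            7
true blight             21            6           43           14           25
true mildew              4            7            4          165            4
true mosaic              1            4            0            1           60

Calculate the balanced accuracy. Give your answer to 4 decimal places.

Balanced accuracy = mean of per-class recall.
  healthy: recall = 38/73 = 0.52055
  rust: recall = 49/91 = 0.53846
  blight: recall = 43/109 = 0.39450
  mildew: recall = 165/184 = 0.89674
  mosaic: recall = 60/66 = 0.90909
Mean = (0.52055 + 0.53846 + 0.39450 + 0.89674 + 0.90909) / 5 = 0.6519

0.6519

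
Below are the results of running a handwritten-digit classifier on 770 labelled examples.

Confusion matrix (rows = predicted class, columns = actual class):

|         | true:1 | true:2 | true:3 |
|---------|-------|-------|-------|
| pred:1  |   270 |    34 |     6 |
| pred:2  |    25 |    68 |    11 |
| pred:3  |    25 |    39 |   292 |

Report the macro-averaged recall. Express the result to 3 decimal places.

Per-class recall (TP/(TP+FN)):
  1: TP=270, FN=25+25=50 → 270/320 = 0.8438
  2: TP=68, FN=34+39=73 → 68/141 = 0.4823
  3: TP=292, FN=6+11=17 → 292/309 = 0.9450
Macro-recall = mean = (0.8438 + 0.4823 + 0.9450) / 3 = 0.757

0.757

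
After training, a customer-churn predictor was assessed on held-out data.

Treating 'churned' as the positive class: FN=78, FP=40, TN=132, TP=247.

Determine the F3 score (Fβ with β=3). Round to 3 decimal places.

0.769

Fβ = (1+β²)·TP / ((1+β²)·TP + β²·FN + FP), with β²=9
= 10·247 / (10·247 + 9·78 + 40) = 0.769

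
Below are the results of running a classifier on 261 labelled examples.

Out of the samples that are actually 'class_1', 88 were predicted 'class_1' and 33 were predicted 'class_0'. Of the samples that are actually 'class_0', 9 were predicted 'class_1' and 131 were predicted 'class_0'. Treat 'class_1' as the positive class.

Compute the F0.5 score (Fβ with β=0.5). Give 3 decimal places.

0.864

Fβ = (1+β²)·TP / ((1+β²)·TP + β²·FN + FP), with β²=1/4
= 1.25·88 / (1.25·88 + 0.25·33 + 9) = 0.864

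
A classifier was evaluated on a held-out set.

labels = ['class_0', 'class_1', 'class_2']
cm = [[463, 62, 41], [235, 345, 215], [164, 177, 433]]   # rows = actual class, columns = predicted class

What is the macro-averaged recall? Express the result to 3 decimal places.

Per-class recall (TP/(TP+FN)):
  class_0: TP=463, FN=62+41=103 → 463/566 = 0.8180
  class_1: TP=345, FN=235+215=450 → 345/795 = 0.4340
  class_2: TP=433, FN=164+177=341 → 433/774 = 0.5594
Macro-recall = mean = (0.8180 + 0.4340 + 0.5594) / 3 = 0.604

0.604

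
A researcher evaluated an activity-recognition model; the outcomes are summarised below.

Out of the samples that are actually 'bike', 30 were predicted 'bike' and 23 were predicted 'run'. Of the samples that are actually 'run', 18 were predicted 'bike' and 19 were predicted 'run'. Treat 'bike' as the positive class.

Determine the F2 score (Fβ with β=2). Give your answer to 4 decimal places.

Fβ = (1+β²)·TP / ((1+β²)·TP + β²·FN + FP), with β²=4
= 5·30 / (5·30 + 4·23 + 18) = 0.5769

0.5769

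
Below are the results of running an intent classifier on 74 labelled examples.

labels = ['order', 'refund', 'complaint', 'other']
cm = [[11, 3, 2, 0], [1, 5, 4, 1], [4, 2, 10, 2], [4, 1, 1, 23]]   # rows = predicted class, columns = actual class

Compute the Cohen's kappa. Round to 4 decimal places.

Observed agreement pₒ = trace/N = 49/74 = 0.66216
Expected agreement pₑ = Σ (rowᵢ·colᵢ)/N² = (20·16 + 11·11 + 17·18 + 26·29)/74² = 0.27411
κ = (pₒ − pₑ)/(1 − pₑ) = (0.66216 − 0.27411)/(1 − 0.27411) = 0.5346

0.5346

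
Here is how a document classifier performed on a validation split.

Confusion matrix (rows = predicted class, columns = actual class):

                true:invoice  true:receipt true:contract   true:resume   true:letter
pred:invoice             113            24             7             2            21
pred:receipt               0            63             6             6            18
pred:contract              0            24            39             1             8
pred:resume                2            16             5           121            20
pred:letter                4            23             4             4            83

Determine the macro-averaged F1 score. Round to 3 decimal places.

0.665

Per-class F1 score (2·TP/(2·TP+FP+FN)):
  invoice: TP=113, FP=24+7+2+21=54, FN=0+0+2+4=6 → 226/286 = 0.7902
  receipt: TP=63, FP=0+6+6+18=30, FN=24+24+16+23=87 → 126/243 = 0.5185
  contract: TP=39, FP=0+24+1+8=33, FN=7+6+5+4=22 → 78/133 = 0.5865
  resume: TP=121, FP=2+16+5+20=43, FN=2+6+1+4=13 → 242/298 = 0.8121
  letter: TP=83, FP=4+23+4+4=35, FN=21+18+8+20=67 → 166/268 = 0.6194
Macro-F1 score = mean = (0.7902 + 0.5185 + 0.5865 + 0.8121 + 0.6194) / 5 = 0.665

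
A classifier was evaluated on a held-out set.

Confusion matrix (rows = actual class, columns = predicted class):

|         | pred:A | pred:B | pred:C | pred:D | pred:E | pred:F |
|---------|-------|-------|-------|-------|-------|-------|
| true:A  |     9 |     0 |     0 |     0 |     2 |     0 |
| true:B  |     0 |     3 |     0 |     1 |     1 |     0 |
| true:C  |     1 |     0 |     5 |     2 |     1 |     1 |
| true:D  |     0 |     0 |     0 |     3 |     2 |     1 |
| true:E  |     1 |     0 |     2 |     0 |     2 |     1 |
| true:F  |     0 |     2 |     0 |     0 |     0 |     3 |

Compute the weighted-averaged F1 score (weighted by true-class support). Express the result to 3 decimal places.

Per-class F1 score (2·TP/(2·TP+FP+FN)):
  A: TP=9, FP=0+1+0+1+0=2, FN=0+0+0+2+0=2 → 18/22 = 0.8182
  B: TP=3, FP=0+0+0+0+2=2, FN=0+0+1+1+0=2 → 6/10 = 0.6000
  C: TP=5, FP=0+0+0+2+0=2, FN=1+0+2+1+1=5 → 10/17 = 0.5882
  D: TP=3, FP=0+1+2+0+0=3, FN=0+0+0+2+1=3 → 6/12 = 0.5000
  E: TP=2, FP=2+1+1+2+0=6, FN=1+0+2+0+1=4 → 4/14 = 0.2857
  F: TP=3, FP=0+0+1+1+1=3, FN=0+2+0+0+0=2 → 6/11 = 0.5455
Weighted-F1 score = Σ (supportᵢ/N)·F1 scoreᵢ with N=43: (11/43)·0.8182 + (5/43)·0.6000 + (10/43)·0.5882 + (6/43)·0.5000 + (6/43)·0.2857 + (5/43)·0.5455 = 0.589

0.589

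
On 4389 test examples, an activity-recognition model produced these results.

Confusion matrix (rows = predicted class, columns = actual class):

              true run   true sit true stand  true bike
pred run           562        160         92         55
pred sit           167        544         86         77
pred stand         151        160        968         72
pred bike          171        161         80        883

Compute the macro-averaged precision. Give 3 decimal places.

Per-class precision (TP/(TP+FP)):
  run: TP=562, FP=160+92+55=307 → 562/869 = 0.6467
  sit: TP=544, FP=167+86+77=330 → 544/874 = 0.6224
  stand: TP=968, FP=151+160+72=383 → 968/1351 = 0.7165
  bike: TP=883, FP=171+161+80=412 → 883/1295 = 0.6819
Macro-precision = mean = (0.6467 + 0.6224 + 0.7165 + 0.6819) / 4 = 0.667

0.667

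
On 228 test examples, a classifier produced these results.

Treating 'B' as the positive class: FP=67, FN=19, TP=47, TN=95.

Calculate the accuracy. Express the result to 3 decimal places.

Accuracy = (TP+TN)/N = (47+95)/228 = 0.623

0.623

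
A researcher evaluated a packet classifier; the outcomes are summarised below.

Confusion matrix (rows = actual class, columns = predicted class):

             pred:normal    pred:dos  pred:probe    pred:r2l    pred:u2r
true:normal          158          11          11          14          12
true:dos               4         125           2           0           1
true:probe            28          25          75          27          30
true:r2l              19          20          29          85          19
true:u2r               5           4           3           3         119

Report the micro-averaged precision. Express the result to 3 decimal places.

Micro-averaging pools counts across classes: ΣTP=562, ΣFP=267, ΣFN=267.
Micro-precision = TP/(TP+FP) on pooled counts = 0.678 (equals overall accuracy in single-label multiclass).

0.678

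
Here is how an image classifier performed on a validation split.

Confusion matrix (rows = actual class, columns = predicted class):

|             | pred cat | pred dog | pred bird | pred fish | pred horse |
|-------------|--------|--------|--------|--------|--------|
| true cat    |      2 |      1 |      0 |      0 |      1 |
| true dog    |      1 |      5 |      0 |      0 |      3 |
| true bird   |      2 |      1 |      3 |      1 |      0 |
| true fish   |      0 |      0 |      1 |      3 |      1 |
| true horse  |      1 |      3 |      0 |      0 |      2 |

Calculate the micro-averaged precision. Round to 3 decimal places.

0.484

Micro-averaging pools counts across classes: ΣTP=15, ΣFP=16, ΣFN=16.
Micro-precision = TP/(TP+FP) on pooled counts = 0.484 (equals overall accuracy in single-label multiclass).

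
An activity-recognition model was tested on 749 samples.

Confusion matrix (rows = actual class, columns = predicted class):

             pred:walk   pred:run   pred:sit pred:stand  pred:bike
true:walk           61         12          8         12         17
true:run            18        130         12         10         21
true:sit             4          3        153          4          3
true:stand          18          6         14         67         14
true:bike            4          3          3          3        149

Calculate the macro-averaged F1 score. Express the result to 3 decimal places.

0.723

Per-class F1 score (2·TP/(2·TP+FP+FN)):
  walk: TP=61, FP=18+4+18+4=44, FN=12+8+12+17=49 → 122/215 = 0.5674
  run: TP=130, FP=12+3+6+3=24, FN=18+12+10+21=61 → 260/345 = 0.7536
  sit: TP=153, FP=8+12+14+3=37, FN=4+3+4+3=14 → 306/357 = 0.8571
  stand: TP=67, FP=12+10+4+3=29, FN=18+6+14+14=52 → 134/215 = 0.6233
  bike: TP=149, FP=17+21+3+14=55, FN=4+3+3+3=13 → 298/366 = 0.8142
Macro-F1 score = mean = (0.5674 + 0.7536 + 0.8571 + 0.6233 + 0.8142) / 5 = 0.723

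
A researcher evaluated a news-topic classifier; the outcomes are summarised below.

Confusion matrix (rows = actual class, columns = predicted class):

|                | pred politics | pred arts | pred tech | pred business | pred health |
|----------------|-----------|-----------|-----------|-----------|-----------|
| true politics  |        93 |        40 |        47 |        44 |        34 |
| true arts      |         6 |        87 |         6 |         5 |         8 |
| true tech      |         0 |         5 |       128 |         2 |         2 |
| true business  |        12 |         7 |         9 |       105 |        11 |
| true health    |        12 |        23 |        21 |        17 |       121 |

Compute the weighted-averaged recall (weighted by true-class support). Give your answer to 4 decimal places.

0.6320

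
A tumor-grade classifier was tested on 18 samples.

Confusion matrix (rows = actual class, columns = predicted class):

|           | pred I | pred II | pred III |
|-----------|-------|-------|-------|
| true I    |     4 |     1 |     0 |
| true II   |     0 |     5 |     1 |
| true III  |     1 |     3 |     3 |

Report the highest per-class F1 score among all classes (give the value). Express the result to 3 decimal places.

Per-class F1 score (2·TP/(2·TP+FP+FN)):
  I: TP=4, FP=0+1=1, FN=1+0=1 → 8/10 = 0.8000
  II: TP=5, FP=1+3=4, FN=0+1=1 → 10/15 = 0.6667
  III: TP=3, FP=0+1=1, FN=1+3=4 → 6/11 = 0.5455
Highest is class 'I' with F1 score = 0.800.

0.800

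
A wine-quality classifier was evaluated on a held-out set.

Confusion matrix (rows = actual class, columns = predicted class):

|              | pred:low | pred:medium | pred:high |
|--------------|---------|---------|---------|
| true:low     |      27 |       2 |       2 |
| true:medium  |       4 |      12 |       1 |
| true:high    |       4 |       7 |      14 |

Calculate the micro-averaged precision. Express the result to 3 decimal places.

0.726

Micro-averaging pools counts across classes: ΣTP=53, ΣFP=20, ΣFN=20.
Micro-precision = TP/(TP+FP) on pooled counts = 0.726 (equals overall accuracy in single-label multiclass).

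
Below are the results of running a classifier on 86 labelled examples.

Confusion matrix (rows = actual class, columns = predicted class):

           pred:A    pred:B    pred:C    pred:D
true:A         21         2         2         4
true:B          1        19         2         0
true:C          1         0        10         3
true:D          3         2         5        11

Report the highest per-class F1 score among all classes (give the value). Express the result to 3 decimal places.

Per-class F1 score (2·TP/(2·TP+FP+FN)):
  A: TP=21, FP=1+1+3=5, FN=2+2+4=8 → 42/55 = 0.7636
  B: TP=19, FP=2+0+2=4, FN=1+2+0=3 → 38/45 = 0.8444
  C: TP=10, FP=2+2+5=9, FN=1+0+3=4 → 20/33 = 0.6061
  D: TP=11, FP=4+0+3=7, FN=3+2+5=10 → 22/39 = 0.5641
Highest is class 'B' with F1 score = 0.844.

0.844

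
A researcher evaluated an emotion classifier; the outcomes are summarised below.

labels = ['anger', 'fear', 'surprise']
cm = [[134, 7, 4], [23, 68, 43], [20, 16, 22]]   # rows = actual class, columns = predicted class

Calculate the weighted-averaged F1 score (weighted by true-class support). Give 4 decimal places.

Per-class F1 score (2·TP/(2·TP+FP+FN)):
  anger: TP=134, FP=23+20=43, FN=7+4=11 → 268/322 = 0.83230
  fear: TP=68, FP=7+16=23, FN=23+43=66 → 136/225 = 0.60444
  surprise: TP=22, FP=4+43=47, FN=20+16=36 → 44/127 = 0.34646
Weighted-F1 score = Σ (supportᵢ/N)·F1 scoreᵢ with N=337: (145/337)·0.83230 + (134/337)·0.60444 + (58/337)·0.34646 = 0.6581

0.6581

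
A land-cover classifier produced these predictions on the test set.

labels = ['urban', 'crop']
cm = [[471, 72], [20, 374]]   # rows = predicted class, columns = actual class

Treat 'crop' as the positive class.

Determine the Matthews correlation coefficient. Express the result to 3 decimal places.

0.807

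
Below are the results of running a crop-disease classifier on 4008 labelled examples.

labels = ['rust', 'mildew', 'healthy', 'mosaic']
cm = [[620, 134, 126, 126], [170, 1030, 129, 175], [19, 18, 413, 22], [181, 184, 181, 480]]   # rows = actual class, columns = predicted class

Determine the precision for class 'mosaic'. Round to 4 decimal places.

Take TP from the diagonal, FP from the rest of the 'mosaic' prediction marginal, FN from the rest of the 'mosaic' actual marginal.
precision = TP/(TP+FP).
mosaic: TP=480, FP=126+175+22=323 → 480/803 = 0.59776

0.5978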